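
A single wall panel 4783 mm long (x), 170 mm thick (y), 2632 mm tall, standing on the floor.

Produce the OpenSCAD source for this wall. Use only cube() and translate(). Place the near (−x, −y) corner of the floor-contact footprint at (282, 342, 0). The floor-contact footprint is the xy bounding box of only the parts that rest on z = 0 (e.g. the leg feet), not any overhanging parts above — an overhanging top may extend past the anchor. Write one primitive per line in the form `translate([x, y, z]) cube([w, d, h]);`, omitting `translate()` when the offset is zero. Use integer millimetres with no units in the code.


translate([282, 342, 0]) cube([4783, 170, 2632]);


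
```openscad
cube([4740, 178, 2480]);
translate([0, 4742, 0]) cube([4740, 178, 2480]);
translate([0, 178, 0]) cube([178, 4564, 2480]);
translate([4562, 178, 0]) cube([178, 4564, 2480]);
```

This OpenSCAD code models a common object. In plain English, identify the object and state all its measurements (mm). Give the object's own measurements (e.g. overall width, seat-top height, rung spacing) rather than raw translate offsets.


The wall frame of a small rectangular building: four walls, each 2480 mm tall and 178 mm thick, enclosing a footprint 4740 mm (x) by 4920 mm (y) outside-to-outside, with no floor or roof. The front and back walls (the −y and +y sides) span the full width; the two side walls fit between them.


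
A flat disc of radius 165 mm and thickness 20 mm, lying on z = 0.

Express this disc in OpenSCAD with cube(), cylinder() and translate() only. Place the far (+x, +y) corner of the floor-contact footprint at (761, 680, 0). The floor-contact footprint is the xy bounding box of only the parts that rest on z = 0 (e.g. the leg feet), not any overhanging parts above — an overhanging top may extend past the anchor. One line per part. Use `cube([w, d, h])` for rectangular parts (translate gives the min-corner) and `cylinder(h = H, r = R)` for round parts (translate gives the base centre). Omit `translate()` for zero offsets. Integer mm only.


translate([596, 515, 0]) cylinder(h = 20, r = 165);


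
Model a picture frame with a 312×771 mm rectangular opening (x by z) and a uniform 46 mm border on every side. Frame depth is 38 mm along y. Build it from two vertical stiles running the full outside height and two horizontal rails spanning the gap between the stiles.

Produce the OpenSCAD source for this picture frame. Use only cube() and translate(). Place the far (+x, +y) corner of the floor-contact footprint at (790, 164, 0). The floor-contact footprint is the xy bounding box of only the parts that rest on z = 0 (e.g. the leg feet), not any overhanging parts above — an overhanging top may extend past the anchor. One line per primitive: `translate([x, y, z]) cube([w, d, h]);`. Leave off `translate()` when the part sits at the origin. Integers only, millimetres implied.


translate([386, 126, 0]) cube([46, 38, 863]);
translate([744, 126, 0]) cube([46, 38, 863]);
translate([432, 126, 0]) cube([312, 38, 46]);
translate([432, 126, 817]) cube([312, 38, 46]);


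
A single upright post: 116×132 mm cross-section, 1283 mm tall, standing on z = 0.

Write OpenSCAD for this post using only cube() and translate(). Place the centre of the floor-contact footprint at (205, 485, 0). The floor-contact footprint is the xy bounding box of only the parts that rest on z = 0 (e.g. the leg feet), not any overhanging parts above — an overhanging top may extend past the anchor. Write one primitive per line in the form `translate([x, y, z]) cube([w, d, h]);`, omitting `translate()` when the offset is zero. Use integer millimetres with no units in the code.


translate([147, 419, 0]) cube([116, 132, 1283]);


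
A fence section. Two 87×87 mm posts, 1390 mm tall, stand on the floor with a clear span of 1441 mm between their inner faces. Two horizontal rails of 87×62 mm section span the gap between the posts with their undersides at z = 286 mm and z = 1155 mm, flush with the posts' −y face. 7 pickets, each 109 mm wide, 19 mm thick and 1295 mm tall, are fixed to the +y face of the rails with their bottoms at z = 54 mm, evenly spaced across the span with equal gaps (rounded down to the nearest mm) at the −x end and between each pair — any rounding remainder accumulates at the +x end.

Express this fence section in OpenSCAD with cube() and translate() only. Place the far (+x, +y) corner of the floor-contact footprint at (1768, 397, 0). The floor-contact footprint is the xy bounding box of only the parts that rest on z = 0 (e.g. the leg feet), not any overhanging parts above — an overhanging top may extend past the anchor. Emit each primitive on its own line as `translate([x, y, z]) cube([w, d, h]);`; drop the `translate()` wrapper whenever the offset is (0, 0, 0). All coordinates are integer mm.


translate([153, 310, 0]) cube([87, 87, 1390]);
translate([1681, 310, 0]) cube([87, 87, 1390]);
translate([240, 310, 286]) cube([1441, 87, 62]);
translate([240, 310, 1155]) cube([1441, 87, 62]);
translate([324, 397, 54]) cube([109, 19, 1295]);
translate([517, 397, 54]) cube([109, 19, 1295]);
translate([710, 397, 54]) cube([109, 19, 1295]);
translate([903, 397, 54]) cube([109, 19, 1295]);
translate([1096, 397, 54]) cube([109, 19, 1295]);
translate([1289, 397, 54]) cube([109, 19, 1295]);
translate([1482, 397, 54]) cube([109, 19, 1295]);


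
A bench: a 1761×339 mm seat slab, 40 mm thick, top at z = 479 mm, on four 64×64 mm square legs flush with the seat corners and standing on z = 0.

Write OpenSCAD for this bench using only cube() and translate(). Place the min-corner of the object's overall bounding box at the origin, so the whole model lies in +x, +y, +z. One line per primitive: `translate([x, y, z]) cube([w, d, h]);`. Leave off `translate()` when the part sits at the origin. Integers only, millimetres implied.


translate([0, 0, 439]) cube([1761, 339, 40]);
cube([64, 64, 439]);
translate([0, 275, 0]) cube([64, 64, 439]);
translate([1697, 0, 0]) cube([64, 64, 439]);
translate([1697, 275, 0]) cube([64, 64, 439]);


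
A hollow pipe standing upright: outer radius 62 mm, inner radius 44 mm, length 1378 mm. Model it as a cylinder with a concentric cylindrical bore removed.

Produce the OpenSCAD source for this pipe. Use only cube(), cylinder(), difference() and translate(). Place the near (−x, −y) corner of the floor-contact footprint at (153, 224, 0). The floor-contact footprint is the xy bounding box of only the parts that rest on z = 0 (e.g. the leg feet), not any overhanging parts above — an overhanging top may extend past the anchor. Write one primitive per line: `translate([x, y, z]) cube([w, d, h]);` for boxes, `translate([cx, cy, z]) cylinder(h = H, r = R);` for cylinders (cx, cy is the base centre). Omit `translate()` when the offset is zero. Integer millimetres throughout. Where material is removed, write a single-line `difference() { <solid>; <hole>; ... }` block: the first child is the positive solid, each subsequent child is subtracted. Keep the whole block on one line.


difference() { translate([215, 286, 0]) cylinder(h = 1378, r = 62); translate([215, 286, 0]) cylinder(h = 1378, r = 44); }


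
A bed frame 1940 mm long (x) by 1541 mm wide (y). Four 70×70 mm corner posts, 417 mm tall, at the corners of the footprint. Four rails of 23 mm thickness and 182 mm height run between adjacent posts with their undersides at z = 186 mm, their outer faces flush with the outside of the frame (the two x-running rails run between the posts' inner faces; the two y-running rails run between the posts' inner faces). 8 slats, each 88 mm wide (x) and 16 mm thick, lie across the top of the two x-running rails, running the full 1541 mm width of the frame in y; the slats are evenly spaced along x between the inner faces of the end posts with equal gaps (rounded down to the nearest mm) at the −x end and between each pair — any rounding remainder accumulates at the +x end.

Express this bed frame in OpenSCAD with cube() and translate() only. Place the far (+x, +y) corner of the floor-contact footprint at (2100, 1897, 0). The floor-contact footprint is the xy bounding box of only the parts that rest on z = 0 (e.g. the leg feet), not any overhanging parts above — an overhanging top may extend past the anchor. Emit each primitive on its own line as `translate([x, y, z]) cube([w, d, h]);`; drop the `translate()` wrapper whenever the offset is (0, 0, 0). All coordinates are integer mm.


// slat z = rail_z + rail_h = 186 + 182 = 368
// slat gap = ⌊(1800 − 8·88) / 9⌋ = 121
translate([160, 356, 0]) cube([70, 70, 417]);
translate([160, 1827, 0]) cube([70, 70, 417]);
translate([2030, 356, 0]) cube([70, 70, 417]);
translate([2030, 1827, 0]) cube([70, 70, 417]);
translate([230, 356, 186]) cube([1800, 23, 182]);
translate([230, 1874, 186]) cube([1800, 23, 182]);
translate([160, 426, 186]) cube([23, 1401, 182]);
translate([2077, 426, 186]) cube([23, 1401, 182]);
translate([351, 356, 368]) cube([88, 1541, 16]);
translate([560, 356, 368]) cube([88, 1541, 16]);
translate([769, 356, 368]) cube([88, 1541, 16]);
translate([978, 356, 368]) cube([88, 1541, 16]);
translate([1187, 356, 368]) cube([88, 1541, 16]);
translate([1396, 356, 368]) cube([88, 1541, 16]);
translate([1605, 356, 368]) cube([88, 1541, 16]);
translate([1814, 356, 368]) cube([88, 1541, 16]);


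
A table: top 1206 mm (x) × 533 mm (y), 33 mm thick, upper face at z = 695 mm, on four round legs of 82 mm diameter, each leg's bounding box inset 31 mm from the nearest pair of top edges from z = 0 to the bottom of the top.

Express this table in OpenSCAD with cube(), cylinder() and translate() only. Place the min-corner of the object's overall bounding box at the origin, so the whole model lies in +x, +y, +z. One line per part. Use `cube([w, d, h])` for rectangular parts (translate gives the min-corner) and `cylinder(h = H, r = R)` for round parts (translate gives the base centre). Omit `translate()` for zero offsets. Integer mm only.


translate([0, 0, 662]) cube([1206, 533, 33]);
translate([72, 72, 0]) cylinder(h = 662, r = 41);
translate([1134, 72, 0]) cylinder(h = 662, r = 41);
translate([72, 461, 0]) cylinder(h = 662, r = 41);
translate([1134, 461, 0]) cylinder(h = 662, r = 41);


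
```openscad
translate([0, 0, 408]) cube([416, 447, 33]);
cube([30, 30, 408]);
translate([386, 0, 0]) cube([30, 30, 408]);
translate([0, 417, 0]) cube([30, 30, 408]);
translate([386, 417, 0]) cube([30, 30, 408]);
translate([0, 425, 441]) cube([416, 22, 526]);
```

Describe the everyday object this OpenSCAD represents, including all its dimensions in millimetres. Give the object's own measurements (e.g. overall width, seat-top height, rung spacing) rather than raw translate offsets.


A chair. The seat is a 416×447×33 mm slab with its top at z = 441 mm, on four 30×30 mm corner legs (flush with the seat edges, standing on z = 0). A flat backrest 22 mm thick, 526 mm tall, spans the full seat width and rises from the seat top along its +y edge, rear face flush with the rear of the seat.


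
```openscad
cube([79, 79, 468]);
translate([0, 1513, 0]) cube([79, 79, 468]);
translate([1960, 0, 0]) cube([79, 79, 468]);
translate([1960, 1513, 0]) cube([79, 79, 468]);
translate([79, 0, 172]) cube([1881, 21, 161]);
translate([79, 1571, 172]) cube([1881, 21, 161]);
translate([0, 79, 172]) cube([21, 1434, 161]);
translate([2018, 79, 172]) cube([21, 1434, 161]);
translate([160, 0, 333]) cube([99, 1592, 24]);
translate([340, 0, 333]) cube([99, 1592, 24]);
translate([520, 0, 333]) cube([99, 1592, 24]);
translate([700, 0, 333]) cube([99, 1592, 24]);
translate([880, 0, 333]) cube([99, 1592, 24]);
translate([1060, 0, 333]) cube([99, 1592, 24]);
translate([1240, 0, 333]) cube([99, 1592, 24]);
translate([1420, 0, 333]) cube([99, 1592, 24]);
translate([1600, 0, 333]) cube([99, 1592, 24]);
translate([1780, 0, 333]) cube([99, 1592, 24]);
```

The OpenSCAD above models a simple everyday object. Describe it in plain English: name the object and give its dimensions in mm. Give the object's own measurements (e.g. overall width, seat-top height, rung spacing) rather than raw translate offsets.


A bed frame 2039 mm long (x) by 1592 mm wide (y). Four 79×79 mm corner posts, 468 mm tall, at the corners of the footprint. Four rails of 21 mm thickness and 161 mm height run between adjacent posts with their undersides at z = 172 mm, their outer faces flush with the outside of the frame (the two x-running rails run between the posts' inner faces; the two y-running rails run between the posts' inner faces). 10 slats, each 99 mm wide (x) and 24 mm thick, lie across the top of the two x-running rails, running the full 1592 mm width of the frame in y; along x they sit between the end posts with a 81 mm gap after the −x posts and between neighbouring slats and before the +x posts.


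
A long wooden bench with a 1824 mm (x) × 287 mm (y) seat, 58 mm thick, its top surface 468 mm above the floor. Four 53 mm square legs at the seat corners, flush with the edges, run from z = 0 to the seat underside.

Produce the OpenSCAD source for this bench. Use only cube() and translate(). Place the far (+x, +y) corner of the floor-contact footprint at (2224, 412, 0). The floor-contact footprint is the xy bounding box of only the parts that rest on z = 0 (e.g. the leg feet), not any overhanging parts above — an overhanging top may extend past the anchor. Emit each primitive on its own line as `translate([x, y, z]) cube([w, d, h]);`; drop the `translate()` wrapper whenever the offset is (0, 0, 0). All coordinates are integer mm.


// leg_h = 468 − 58 = 410
translate([400, 125, 410]) cube([1824, 287, 58]);
translate([400, 125, 0]) cube([53, 53, 410]);
translate([400, 359, 0]) cube([53, 53, 410]);
translate([2171, 125, 0]) cube([53, 53, 410]);
translate([2171, 359, 0]) cube([53, 53, 410]);


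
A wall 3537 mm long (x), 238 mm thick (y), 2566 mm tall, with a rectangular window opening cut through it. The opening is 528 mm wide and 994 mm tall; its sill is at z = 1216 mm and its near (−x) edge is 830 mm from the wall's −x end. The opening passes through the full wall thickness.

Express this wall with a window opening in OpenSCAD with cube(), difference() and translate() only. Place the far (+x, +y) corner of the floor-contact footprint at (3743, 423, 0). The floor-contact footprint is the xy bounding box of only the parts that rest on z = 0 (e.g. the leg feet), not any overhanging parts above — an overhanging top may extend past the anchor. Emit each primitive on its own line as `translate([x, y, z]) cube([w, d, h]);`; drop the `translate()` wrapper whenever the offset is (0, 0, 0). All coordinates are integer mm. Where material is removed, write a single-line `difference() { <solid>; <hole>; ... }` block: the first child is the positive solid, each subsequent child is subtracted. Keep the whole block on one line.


difference() { translate([206, 185, 0]) cube([3537, 238, 2566]); translate([1036, 185, 1216]) cube([528, 238, 994]); }


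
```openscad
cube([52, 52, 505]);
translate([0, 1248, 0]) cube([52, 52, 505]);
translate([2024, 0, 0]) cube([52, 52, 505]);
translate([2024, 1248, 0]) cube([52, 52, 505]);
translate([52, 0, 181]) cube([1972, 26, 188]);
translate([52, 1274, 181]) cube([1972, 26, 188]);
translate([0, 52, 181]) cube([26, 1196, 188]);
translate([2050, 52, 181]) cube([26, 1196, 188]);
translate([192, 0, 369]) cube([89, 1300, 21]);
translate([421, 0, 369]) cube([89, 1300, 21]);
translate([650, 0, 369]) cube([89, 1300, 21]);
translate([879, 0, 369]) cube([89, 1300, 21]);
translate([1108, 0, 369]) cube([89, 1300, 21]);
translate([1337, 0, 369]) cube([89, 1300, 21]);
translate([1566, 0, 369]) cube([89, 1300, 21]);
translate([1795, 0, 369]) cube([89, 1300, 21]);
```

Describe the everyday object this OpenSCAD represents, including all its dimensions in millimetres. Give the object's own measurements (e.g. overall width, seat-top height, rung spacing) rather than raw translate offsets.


A bed frame 2076 mm long (x) by 1300 mm wide (y). Four 52×52 mm corner posts, 505 mm tall, at the corners of the footprint. Four rails of 26 mm thickness and 188 mm height run between adjacent posts with their undersides at z = 181 mm, their outer faces flush with the outside of the frame (the two x-running rails run between the posts' inner faces; the two y-running rails run between the posts' inner faces). 8 slats, each 89 mm wide (x) and 21 mm thick, lie across the top of the two x-running rails, running the full 1300 mm width of the frame in y; along x they sit between the end posts with a 140 mm gap after the −x posts and between neighbouring slats and before the +x posts.


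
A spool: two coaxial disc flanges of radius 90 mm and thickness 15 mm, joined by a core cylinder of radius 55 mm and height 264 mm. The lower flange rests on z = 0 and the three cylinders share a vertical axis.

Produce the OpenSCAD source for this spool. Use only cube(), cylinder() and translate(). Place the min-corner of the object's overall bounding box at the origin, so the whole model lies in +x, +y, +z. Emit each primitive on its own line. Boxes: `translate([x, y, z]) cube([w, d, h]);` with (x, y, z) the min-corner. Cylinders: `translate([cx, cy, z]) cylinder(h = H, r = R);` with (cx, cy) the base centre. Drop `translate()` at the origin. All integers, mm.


translate([90, 90, 0]) cylinder(h = 15, r = 90);
translate([90, 90, 15]) cylinder(h = 264, r = 55);
translate([90, 90, 279]) cylinder(h = 15, r = 90);


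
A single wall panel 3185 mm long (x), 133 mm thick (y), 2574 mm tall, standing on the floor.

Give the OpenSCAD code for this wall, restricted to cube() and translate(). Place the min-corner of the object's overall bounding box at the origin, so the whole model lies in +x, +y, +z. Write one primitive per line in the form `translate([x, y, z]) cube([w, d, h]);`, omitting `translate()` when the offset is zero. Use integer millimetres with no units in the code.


cube([3185, 133, 2574]);


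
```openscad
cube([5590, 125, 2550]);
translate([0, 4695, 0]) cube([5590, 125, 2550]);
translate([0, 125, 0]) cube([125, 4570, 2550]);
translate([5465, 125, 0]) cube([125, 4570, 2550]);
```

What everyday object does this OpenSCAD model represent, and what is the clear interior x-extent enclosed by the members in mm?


A house (or room) frame. The interior width is 5340 mm.

Four 2550 mm walls enclosing a rectangle with no floor or roof — a room or house frame. Outside width is 5590 mm and wall thickness is 125 mm, so the interior width is 5590 − 2 × 125 = 5340 mm.


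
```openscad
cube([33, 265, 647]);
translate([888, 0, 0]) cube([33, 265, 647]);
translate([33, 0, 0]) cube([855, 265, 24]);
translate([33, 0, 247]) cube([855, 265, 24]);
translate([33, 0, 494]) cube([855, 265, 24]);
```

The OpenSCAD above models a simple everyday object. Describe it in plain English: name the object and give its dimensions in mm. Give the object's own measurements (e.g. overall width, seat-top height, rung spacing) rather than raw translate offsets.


An open bookshelf. Two side panels, each 33 mm thick, 265 mm deep and 647 mm tall, stand 921 mm apart (outside-to-outside). Between them sit 3 shelves, each 24 mm thick and 265 mm deep, spanning the full gap between the sides. The bottom shelf rests on the floor (its underside at z = 0) and the clear gap between one shelf's top and the next shelf's underside is 223 mm.


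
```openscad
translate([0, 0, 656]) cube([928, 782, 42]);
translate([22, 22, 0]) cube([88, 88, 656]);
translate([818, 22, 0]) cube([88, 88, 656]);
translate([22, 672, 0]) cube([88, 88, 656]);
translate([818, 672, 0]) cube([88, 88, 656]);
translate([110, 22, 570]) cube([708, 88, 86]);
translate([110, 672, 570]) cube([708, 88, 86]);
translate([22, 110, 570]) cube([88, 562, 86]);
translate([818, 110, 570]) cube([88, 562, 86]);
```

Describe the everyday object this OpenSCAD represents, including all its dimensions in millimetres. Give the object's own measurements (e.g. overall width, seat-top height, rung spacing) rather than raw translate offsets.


A table: top 928 mm (x) × 782 mm (y), 42 mm thick, upper face at z = 698 mm, on four 88×88 mm square legs, each inset 22 mm from the nearest pair of top edges from z = 0 to the bottom of the top. Four apron rails, 88 mm thick and 86 mm tall, run between adjacent legs with their top edges flush with the underside of the top and their outer faces flush with the legs' outer faces.


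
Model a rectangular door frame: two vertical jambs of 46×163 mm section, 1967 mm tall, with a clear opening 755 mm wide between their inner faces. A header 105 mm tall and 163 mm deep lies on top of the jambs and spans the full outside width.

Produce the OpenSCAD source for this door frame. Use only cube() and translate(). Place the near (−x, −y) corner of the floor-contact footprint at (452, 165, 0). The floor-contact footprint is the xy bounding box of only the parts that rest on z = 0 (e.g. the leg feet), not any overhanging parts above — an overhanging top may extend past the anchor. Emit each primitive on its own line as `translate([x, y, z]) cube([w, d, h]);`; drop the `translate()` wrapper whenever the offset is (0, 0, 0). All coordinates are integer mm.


translate([452, 165, 0]) cube([46, 163, 1967]);
translate([1253, 165, 0]) cube([46, 163, 1967]);
translate([452, 165, 1967]) cube([847, 163, 105]);


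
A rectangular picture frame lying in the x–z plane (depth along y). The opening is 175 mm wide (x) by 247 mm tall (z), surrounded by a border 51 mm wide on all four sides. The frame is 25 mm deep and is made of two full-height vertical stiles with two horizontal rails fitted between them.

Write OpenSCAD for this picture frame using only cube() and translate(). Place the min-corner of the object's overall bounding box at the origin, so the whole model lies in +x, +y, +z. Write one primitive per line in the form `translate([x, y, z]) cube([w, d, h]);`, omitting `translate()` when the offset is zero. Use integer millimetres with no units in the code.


cube([51, 25, 349]);
translate([226, 0, 0]) cube([51, 25, 349]);
translate([51, 0, 0]) cube([175, 25, 51]);
translate([51, 0, 298]) cube([175, 25, 51]);


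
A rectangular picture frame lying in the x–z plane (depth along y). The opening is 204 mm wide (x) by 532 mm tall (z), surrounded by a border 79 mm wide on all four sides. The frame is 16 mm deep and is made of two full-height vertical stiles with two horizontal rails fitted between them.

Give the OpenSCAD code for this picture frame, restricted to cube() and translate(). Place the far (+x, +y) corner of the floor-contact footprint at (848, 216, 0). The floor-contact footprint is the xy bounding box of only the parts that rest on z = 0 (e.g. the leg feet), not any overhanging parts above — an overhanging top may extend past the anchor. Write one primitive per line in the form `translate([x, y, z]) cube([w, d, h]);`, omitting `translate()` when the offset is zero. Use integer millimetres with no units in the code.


translate([486, 200, 0]) cube([79, 16, 690]);
translate([769, 200, 0]) cube([79, 16, 690]);
translate([565, 200, 0]) cube([204, 16, 79]);
translate([565, 200, 611]) cube([204, 16, 79]);


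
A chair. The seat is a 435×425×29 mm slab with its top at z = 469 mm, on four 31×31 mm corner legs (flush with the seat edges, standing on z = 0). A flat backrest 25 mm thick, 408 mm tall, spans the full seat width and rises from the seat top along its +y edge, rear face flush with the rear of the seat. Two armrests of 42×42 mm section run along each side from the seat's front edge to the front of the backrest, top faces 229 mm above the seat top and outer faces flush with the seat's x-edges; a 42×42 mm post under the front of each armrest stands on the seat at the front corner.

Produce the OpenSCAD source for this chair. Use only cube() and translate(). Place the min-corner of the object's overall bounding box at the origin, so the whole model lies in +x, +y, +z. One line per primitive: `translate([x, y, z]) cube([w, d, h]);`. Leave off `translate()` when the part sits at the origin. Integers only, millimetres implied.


// leg_h = 469 - 29 = 440
// arm post h = 229 - 42 = 187
translate([0, 0, 440]) cube([435, 425, 29]);
cube([31, 31, 440]);
translate([404, 0, 0]) cube([31, 31, 440]);
translate([0, 394, 0]) cube([31, 31, 440]);
translate([404, 394, 0]) cube([31, 31, 440]);
translate([0, 400, 469]) cube([435, 25, 408]);
translate([0, 0, 656]) cube([42, 400, 42]);
translate([393, 0, 656]) cube([42, 400, 42]);
translate([0, 0, 469]) cube([42, 42, 187]);
translate([393, 0, 469]) cube([42, 42, 187]);


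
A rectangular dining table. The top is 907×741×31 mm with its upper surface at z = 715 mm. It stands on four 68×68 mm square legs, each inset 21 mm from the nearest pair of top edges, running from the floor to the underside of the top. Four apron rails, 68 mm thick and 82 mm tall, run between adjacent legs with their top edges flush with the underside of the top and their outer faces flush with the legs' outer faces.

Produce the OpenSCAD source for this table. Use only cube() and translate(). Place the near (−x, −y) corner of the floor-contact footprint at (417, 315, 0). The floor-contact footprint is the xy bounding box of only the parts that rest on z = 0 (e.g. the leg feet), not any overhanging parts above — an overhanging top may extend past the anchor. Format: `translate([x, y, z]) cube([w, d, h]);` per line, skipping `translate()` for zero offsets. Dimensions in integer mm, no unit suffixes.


translate([396, 294, 684]) cube([907, 741, 31]);
translate([417, 315, 0]) cube([68, 68, 684]);
translate([1214, 315, 0]) cube([68, 68, 684]);
translate([417, 946, 0]) cube([68, 68, 684]);
translate([1214, 946, 0]) cube([68, 68, 684]);
translate([485, 315, 602]) cube([729, 68, 82]);
translate([485, 946, 602]) cube([729, 68, 82]);
translate([417, 383, 602]) cube([68, 563, 82]);
translate([1214, 383, 602]) cube([68, 563, 82]);


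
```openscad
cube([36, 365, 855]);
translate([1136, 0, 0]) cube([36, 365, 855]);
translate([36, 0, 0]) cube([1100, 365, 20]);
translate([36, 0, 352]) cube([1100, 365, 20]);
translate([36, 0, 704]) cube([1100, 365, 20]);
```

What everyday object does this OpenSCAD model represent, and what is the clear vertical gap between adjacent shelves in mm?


A bookshelf. The clear shelf gap is 332 mm.

Two tall side panels with 3 horizontal boards between them — a bookshelf. The first two shelf undersides are at z = 0 and z = 352; with shelf thickness 20, the clear gap is 352 − 0 − 20 = 332 mm.


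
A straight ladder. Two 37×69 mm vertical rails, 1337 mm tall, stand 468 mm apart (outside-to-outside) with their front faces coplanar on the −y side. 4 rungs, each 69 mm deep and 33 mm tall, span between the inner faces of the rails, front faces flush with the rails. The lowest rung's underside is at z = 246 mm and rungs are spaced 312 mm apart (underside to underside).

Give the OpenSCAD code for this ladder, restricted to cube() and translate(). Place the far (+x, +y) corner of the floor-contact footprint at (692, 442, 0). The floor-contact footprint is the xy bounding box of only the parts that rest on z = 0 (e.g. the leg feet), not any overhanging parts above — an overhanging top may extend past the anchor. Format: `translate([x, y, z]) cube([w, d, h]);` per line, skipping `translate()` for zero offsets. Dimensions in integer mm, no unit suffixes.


translate([224, 373, 0]) cube([37, 69, 1337]);
translate([655, 373, 0]) cube([37, 69, 1337]);
translate([261, 373, 246]) cube([394, 69, 33]);
translate([261, 373, 558]) cube([394, 69, 33]);
translate([261, 373, 870]) cube([394, 69, 33]);
translate([261, 373, 1182]) cube([394, 69, 33]);


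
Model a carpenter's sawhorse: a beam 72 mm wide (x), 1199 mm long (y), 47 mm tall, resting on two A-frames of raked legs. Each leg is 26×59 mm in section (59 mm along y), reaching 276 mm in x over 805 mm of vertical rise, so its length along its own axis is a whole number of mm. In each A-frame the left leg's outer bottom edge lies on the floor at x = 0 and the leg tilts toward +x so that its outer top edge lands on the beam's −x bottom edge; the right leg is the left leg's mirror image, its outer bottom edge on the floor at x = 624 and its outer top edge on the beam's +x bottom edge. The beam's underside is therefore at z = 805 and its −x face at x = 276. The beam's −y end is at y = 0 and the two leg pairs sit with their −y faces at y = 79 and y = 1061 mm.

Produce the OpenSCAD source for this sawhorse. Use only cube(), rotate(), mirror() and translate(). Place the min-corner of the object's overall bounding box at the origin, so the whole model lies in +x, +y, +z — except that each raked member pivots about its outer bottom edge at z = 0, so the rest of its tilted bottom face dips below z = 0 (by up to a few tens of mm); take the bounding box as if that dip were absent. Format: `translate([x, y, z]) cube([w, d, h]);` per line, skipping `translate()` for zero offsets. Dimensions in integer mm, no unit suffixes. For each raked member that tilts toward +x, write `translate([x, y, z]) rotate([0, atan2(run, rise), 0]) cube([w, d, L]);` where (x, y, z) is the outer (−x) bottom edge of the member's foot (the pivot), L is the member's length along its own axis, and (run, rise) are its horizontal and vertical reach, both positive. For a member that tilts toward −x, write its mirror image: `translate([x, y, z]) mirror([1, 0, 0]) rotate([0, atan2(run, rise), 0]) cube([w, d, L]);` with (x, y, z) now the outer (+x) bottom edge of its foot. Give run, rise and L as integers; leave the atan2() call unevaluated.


translate([276, 0, 805]) cube([72, 1199, 47]);
translate([0, 79, 0]) rotate([0, atan2(276, 805), 0]) cube([26, 59, 851]);
translate([624, 79, 0]) mirror([1, 0, 0]) rotate([0, atan2(276, 805), 0]) cube([26, 59, 851]);
translate([0, 1061, 0]) rotate([0, atan2(276, 805), 0]) cube([26, 59, 851]);
translate([624, 1061, 0]) mirror([1, 0, 0]) rotate([0, atan2(276, 805), 0]) cube([26, 59, 851]);


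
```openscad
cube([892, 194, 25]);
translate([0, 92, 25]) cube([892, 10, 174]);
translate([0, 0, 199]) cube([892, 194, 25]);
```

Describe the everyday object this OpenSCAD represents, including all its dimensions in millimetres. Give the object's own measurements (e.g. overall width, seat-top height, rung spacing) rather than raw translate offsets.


An I-beam lying along x, 892 mm long. Overall section height 224 mm. Two flanges 194 mm wide (y) and 25 mm thick, one on the floor and one at the top; a web 10 mm thick runs between them, centred on the flange width.


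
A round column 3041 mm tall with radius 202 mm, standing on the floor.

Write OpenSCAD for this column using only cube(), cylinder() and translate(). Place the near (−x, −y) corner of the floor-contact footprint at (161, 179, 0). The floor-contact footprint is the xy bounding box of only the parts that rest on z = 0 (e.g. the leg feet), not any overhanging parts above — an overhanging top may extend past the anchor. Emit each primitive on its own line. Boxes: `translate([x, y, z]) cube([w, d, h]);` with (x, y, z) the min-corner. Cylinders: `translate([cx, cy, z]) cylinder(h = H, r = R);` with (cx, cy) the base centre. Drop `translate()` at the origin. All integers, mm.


translate([363, 381, 0]) cylinder(h = 3041, r = 202);


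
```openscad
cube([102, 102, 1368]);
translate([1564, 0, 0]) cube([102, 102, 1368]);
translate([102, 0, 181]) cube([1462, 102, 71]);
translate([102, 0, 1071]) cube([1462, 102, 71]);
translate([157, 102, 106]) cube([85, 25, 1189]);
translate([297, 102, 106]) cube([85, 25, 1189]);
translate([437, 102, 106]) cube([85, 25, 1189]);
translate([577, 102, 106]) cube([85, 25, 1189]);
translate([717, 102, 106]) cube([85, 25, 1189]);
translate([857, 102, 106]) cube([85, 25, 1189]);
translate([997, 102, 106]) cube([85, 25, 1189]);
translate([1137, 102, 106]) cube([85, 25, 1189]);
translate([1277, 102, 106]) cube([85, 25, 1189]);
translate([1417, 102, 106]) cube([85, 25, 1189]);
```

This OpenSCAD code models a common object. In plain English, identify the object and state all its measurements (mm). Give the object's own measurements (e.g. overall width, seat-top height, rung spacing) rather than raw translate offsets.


A fence section. Two 102×102 mm posts, 1368 mm tall, stand on the floor with a clear span of 1462 mm between their inner faces. Two horizontal rails of 102×71 mm section span the gap between the posts with their undersides at z = 181 mm and z = 1071 mm, flush with the posts' −y face. 10 pickets, each 85 mm wide, 25 mm thick and 1189 mm tall, are fixed to the +y face of the rails with their bottoms at z = 106 mm, spaced across the span with a 55 mm gap after the −x post and between neighbouring pickets, with 62 mm left before the +x post.


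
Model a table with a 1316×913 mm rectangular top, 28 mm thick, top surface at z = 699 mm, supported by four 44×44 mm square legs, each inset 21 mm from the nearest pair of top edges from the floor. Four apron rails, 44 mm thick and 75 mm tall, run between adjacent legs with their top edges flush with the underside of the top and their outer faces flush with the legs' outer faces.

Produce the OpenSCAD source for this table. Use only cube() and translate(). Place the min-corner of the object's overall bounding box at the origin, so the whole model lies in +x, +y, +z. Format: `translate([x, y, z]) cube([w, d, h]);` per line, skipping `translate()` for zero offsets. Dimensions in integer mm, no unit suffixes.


translate([0, 0, 671]) cube([1316, 913, 28]);
translate([21, 21, 0]) cube([44, 44, 671]);
translate([1251, 21, 0]) cube([44, 44, 671]);
translate([21, 848, 0]) cube([44, 44, 671]);
translate([1251, 848, 0]) cube([44, 44, 671]);
translate([65, 21, 596]) cube([1186, 44, 75]);
translate([65, 848, 596]) cube([1186, 44, 75]);
translate([21, 65, 596]) cube([44, 783, 75]);
translate([1251, 65, 596]) cube([44, 783, 75]);


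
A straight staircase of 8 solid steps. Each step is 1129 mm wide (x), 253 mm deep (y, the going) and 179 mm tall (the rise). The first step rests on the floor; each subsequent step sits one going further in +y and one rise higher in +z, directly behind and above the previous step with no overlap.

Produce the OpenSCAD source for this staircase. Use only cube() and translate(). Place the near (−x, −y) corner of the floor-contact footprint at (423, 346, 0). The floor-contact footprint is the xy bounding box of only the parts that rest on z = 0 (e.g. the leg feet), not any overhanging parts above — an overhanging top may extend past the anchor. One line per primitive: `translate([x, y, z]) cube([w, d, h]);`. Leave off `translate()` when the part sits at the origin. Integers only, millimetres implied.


translate([423, 346, 0]) cube([1129, 253, 179]);
translate([423, 599, 179]) cube([1129, 253, 179]);
translate([423, 852, 358]) cube([1129, 253, 179]);
translate([423, 1105, 537]) cube([1129, 253, 179]);
translate([423, 1358, 716]) cube([1129, 253, 179]);
translate([423, 1611, 895]) cube([1129, 253, 179]);
translate([423, 1864, 1074]) cube([1129, 253, 179]);
translate([423, 2117, 1253]) cube([1129, 253, 179]);


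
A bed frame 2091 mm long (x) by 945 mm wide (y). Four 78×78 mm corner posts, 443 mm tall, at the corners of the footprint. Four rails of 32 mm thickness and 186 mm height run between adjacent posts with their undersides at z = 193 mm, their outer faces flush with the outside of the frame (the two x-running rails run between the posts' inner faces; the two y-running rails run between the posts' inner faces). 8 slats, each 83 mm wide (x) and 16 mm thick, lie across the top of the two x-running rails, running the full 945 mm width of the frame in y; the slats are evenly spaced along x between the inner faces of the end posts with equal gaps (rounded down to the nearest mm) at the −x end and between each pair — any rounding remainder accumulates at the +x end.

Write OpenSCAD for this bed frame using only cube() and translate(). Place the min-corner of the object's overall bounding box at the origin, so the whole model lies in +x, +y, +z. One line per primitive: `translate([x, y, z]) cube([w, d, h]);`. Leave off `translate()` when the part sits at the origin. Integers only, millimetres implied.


// slat z = rail_z + rail_h = 193 + 186 = 379
// slat gap = ⌊(1935 − 8·83) / 9⌋ = 141
cube([78, 78, 443]);
translate([0, 867, 0]) cube([78, 78, 443]);
translate([2013, 0, 0]) cube([78, 78, 443]);
translate([2013, 867, 0]) cube([78, 78, 443]);
translate([78, 0, 193]) cube([1935, 32, 186]);
translate([78, 913, 193]) cube([1935, 32, 186]);
translate([0, 78, 193]) cube([32, 789, 186]);
translate([2059, 78, 193]) cube([32, 789, 186]);
translate([219, 0, 379]) cube([83, 945, 16]);
translate([443, 0, 379]) cube([83, 945, 16]);
translate([667, 0, 379]) cube([83, 945, 16]);
translate([891, 0, 379]) cube([83, 945, 16]);
translate([1115, 0, 379]) cube([83, 945, 16]);
translate([1339, 0, 379]) cube([83, 945, 16]);
translate([1563, 0, 379]) cube([83, 945, 16]);
translate([1787, 0, 379]) cube([83, 945, 16]);


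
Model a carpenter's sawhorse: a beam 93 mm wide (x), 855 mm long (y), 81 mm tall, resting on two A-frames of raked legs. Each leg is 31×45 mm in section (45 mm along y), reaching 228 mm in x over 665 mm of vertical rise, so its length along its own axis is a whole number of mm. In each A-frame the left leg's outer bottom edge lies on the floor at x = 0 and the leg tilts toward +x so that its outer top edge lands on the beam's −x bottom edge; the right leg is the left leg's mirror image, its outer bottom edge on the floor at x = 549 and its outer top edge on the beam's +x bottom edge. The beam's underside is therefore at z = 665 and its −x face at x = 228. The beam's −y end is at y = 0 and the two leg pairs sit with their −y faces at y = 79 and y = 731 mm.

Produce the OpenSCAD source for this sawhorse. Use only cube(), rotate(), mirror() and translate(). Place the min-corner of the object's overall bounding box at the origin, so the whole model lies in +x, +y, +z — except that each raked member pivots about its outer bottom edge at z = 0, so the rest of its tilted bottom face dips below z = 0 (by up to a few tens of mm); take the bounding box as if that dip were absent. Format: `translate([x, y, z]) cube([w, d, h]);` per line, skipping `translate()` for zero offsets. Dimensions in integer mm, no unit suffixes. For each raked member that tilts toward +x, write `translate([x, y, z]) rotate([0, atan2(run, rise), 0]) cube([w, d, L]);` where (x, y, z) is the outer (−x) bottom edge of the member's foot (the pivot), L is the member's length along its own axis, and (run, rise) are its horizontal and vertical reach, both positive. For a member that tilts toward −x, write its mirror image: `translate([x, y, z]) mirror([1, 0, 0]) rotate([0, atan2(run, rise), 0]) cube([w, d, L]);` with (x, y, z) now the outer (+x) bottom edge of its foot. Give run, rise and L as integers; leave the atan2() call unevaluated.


translate([228, 0, 665]) cube([93, 855, 81]);
translate([0, 79, 0]) rotate([0, atan2(228, 665), 0]) cube([31, 45, 703]);
translate([549, 79, 0]) mirror([1, 0, 0]) rotate([0, atan2(228, 665), 0]) cube([31, 45, 703]);
translate([0, 731, 0]) rotate([0, atan2(228, 665), 0]) cube([31, 45, 703]);
translate([549, 731, 0]) mirror([1, 0, 0]) rotate([0, atan2(228, 665), 0]) cube([31, 45, 703]);


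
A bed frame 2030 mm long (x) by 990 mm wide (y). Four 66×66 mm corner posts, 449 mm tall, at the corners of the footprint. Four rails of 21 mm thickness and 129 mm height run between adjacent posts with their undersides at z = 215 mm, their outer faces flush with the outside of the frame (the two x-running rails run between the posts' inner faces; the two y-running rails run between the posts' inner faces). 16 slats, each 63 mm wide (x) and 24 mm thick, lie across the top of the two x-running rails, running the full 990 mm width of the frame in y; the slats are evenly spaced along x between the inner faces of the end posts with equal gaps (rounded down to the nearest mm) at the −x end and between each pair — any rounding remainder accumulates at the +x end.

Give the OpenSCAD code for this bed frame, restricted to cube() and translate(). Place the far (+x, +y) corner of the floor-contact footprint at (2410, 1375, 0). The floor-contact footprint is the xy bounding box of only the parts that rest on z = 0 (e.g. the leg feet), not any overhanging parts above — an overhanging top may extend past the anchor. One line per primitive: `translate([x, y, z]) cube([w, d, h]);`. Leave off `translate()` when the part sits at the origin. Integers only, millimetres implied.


translate([380, 385, 0]) cube([66, 66, 449]);
translate([380, 1309, 0]) cube([66, 66, 449]);
translate([2344, 385, 0]) cube([66, 66, 449]);
translate([2344, 1309, 0]) cube([66, 66, 449]);
translate([446, 385, 215]) cube([1898, 21, 129]);
translate([446, 1354, 215]) cube([1898, 21, 129]);
translate([380, 451, 215]) cube([21, 858, 129]);
translate([2389, 451, 215]) cube([21, 858, 129]);
translate([498, 385, 344]) cube([63, 990, 24]);
translate([613, 385, 344]) cube([63, 990, 24]);
translate([728, 385, 344]) cube([63, 990, 24]);
translate([843, 385, 344]) cube([63, 990, 24]);
translate([958, 385, 344]) cube([63, 990, 24]);
translate([1073, 385, 344]) cube([63, 990, 24]);
translate([1188, 385, 344]) cube([63, 990, 24]);
translate([1303, 385, 344]) cube([63, 990, 24]);
translate([1418, 385, 344]) cube([63, 990, 24]);
translate([1533, 385, 344]) cube([63, 990, 24]);
translate([1648, 385, 344]) cube([63, 990, 24]);
translate([1763, 385, 344]) cube([63, 990, 24]);
translate([1878, 385, 344]) cube([63, 990, 24]);
translate([1993, 385, 344]) cube([63, 990, 24]);
translate([2108, 385, 344]) cube([63, 990, 24]);
translate([2223, 385, 344]) cube([63, 990, 24]);
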